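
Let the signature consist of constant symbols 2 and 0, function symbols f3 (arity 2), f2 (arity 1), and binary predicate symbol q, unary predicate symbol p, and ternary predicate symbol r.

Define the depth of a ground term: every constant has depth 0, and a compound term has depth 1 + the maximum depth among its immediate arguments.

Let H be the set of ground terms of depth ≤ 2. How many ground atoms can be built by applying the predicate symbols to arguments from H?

First count ground terms of depth ≤ 2.
Count level by level. With function symbols f3/2, f2/1, the terms of depth ≤ k are the 2 constants together with each function applied to depth-≤(k−1) tuples, so N_k = 2 + N_{k-1}^2 + N_{k-1}.
N_0 = 2
N_1 = 2 + 2^2 + 2 = 8
N_2 = 2 + 8^2 + 8 = 74
So |H| = 74.
Each predicate of arity r yields |H|^r ground atoms (one per choice of an r-tuple from H):
  q: 74^2 = 5476;  p: 74;  r: 74^3 = 405224
Total ground atoms: 5476 + 74 + 405224 = 410774.

410774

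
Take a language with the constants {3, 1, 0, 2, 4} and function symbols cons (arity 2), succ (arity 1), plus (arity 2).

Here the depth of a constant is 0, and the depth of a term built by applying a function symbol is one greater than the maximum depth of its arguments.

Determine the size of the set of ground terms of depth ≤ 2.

7265

Let N_k count ground terms of depth at most k. Each non-constant term of depth ≤ k is some function symbol applied to depth-≤(k−1) arguments, giving N_k = 5 + N_{k-1}^2 + N_{k-1} + N_{k-1}^2.
N_0 = 5
N_1 = 5 + 5^2 + 5 + 5^2 = 60
N_2 = 5 + 60^2 + 60 + 60^2 = 7265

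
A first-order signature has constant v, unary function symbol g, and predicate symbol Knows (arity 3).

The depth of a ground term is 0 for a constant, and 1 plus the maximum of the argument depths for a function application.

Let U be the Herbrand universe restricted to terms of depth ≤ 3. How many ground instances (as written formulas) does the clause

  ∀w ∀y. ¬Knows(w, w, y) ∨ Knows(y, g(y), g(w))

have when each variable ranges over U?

Ground terms of depth ≤ 3:
  Write N_k for the number of ground terms of depth ≤ k. A term of depth ≤ k is either a constant or a function symbol applied to arguments of depth ≤ k−1, so N_k = 1 + N_{k-1}.
  N_0 = 1
  N_1 = 1 + 1 = 2
  N_2 = 1 + 2 = 3
  N_3 = 1 + 3 = 4
So there are 4 ground terms available for substitution.
Each of w, y ranges independently over the available ground terms, and distinct assignments produce distinct instances.
Number of ground instances = 4^2 = 16.

16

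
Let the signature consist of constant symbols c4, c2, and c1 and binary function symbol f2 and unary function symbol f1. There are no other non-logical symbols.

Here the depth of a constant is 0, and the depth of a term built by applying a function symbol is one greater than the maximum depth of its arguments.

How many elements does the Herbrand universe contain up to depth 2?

243

Let N_k count ground terms of depth at most k. Each non-constant term of depth ≤ k is some function symbol applied to depth-≤(k−1) arguments, giving N_k = 3 + N_{k-1}^2 + N_{k-1}.
N_0 = 3
N_1 = 3 + 3^2 + 3 = 15
N_2 = 3 + 15^2 + 15 = 243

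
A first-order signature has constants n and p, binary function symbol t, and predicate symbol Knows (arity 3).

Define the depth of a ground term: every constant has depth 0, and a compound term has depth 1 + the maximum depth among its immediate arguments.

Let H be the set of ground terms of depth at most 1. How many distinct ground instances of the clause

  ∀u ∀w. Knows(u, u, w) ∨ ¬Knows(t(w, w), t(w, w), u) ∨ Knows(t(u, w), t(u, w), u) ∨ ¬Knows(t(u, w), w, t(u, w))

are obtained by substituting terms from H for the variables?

Ground terms of depth ≤ 1:
  Let N_k = |{terms of depth ≤ k}|. Then N_0 = 2 and N_k = 2 + N_{k-1}^2 for k ≥ 1 (one summand per function symbol, arity giving the exponent).
  N_0 = 2
  N_1 = 2 + 2^2 = 6
So there are 6 ground terms available for substitution.
Each of u, w ranges independently over the available ground terms, and distinct assignments produce distinct instances.
Number of ground instances = 6^2 = 36.

36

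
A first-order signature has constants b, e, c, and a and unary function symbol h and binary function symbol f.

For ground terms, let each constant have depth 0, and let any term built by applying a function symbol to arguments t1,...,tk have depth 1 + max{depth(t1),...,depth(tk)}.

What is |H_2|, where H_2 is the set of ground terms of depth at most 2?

604

Count level by level. With function symbols h/1, f/2, the terms of depth ≤ k are the 4 constants together with each function applied to depth-≤(k−1) tuples, so N_k = 4 + N_{k-1} + N_{k-1}^2.
N_0 = 4
N_1 = 4 + 4 + 4^2 = 24
N_2 = 4 + 24 + 24^2 = 604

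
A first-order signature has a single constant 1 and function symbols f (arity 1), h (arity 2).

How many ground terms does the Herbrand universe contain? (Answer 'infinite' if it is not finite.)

infinite

The signature has at least one function symbol (f, arity 1) and at least one constant (1).
Iterating f gives infinitely many distinct ground terms: 1, f(1), f(f(1)), ...
So the Herbrand universe is infinite.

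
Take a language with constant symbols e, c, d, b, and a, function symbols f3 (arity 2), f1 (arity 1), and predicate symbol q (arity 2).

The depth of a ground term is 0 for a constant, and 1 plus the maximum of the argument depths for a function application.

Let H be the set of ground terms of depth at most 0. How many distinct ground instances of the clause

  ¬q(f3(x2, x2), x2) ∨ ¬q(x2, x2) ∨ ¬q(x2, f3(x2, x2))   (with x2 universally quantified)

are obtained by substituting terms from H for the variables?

Ground terms of depth ≤ 0:
  Write N_k for the number of ground terms of depth ≤ k. A term of depth ≤ k is either a constant or a function symbol applied to arguments of depth ≤ k−1, so N_k = 5 + N_{k-1}^2 + N_{k-1}.
  N_0 = 5
So there are 5 ground terms available for substitution.
The clause has 1 distinct variable (x2), which appears in the body. In the free term algebra distinct substitutions yield syntactically distinct ground instances.
Number of ground instances = 5.

5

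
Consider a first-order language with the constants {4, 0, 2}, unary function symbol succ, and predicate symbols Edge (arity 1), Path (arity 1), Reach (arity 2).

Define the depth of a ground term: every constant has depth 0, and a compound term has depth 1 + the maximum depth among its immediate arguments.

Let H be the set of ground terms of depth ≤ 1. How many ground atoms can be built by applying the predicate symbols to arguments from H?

48

First count ground terms of depth ≤ 1.
Write N_k for the number of ground terms of depth ≤ k. A term of depth ≤ k is either a constant or a function symbol applied to arguments of depth ≤ k−1, so N_k = 3 + N_{k-1}.
N_0 = 3
N_1 = 3 + 3 = 6
Explicitly: 4, 0, 2, succ(4), succ(0), succ(2).
So |H| = 6.
Each predicate of arity r yields |H|^r ground atoms (one per choice of an r-tuple from H):
  Edge: 6;  Path: 6;  Reach: 6^2 = 36
Total ground atoms: 6 + 6 + 36 = 48.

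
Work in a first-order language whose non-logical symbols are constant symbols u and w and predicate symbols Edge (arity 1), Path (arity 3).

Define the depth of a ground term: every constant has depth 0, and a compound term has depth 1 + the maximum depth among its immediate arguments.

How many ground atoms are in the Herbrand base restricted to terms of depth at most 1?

10

First count ground terms of depth ≤ 1.
With no function symbols every ground term is a constant, so there are exactly 2 ground terms at every depth bound.
N_0 = 2
N_1 = 2
Explicitly: u, w.
So |H| = 2.
Each predicate of arity r yields |H|^r ground atoms (one per choice of an r-tuple from H):
  Edge: 2;  Path: 2^3 = 8
Total ground atoms: 2 + 8 = 10.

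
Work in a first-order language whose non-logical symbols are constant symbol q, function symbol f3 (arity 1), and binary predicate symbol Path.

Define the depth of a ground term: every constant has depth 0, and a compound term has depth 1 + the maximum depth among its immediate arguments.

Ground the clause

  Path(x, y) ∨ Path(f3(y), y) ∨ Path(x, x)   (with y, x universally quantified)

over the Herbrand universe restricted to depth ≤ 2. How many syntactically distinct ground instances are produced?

Ground terms of depth ≤ 2:
  Count level by level. With function symbols f3/1, the terms of depth ≤ k are the 1 constant together with each function applied to depth-≤(k−1) tuples, so N_k = 1 + N_{k-1}.
  N_0 = 1
  N_1 = 1 + 1 = 2
  N_2 = 1 + 2 = 3
  Explicitly: q, f3(q), f3(f3(q)).
So there are 3 ground terms available for substitution.
The body mentions every one of the 2 quantified variables; since ground terms form a free algebra, no two substitutions collapse to the same formula.
Number of ground instances = 3^2 = 9.

9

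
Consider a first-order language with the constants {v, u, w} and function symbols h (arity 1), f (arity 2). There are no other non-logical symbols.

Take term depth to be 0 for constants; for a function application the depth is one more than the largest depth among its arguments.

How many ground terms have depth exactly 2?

Let N_k = |{terms of depth ≤ k}|. Then N_0 = 3 and N_k = 3 + N_{k-1} + N_{k-1}^2 for k ≥ 1 (one summand per function symbol, arity giving the exponent).
N_0 = 3
N_1 = 3 + 3 + 3^2 = 15
N_2 = 3 + 15 + 15^2 = 243
Terms of depth exactly 2: N_2 − N_1 = 243 − 15 = 228.

228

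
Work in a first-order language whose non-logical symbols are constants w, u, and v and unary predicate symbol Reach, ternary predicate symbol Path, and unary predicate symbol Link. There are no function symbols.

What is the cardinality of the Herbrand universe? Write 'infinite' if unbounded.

3

There are no function symbols, so every ground term is one of the 3 constants.
The Herbrand universe is {w, u, v}, which is finite with 3 elements.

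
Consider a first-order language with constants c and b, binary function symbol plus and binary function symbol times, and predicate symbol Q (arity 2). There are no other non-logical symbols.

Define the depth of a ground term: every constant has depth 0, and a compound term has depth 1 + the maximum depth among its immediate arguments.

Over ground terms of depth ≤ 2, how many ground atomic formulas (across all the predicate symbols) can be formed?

40804

First count ground terms of depth ≤ 2.
Let N_k count ground terms of depth at most k. Each non-constant term of depth ≤ k is some function symbol applied to depth-≤(k−1) arguments, giving N_k = 2 + N_{k-1}^2 + N_{k-1}^2.
N_0 = 2
N_1 = 2 + 2^2 + 2^2 = 10
N_2 = 2 + 10^2 + 10^2 = 202
So |H| = 202.
Ground atoms are formed by filling each argument slot of a predicate with a term from H, so an r-ary predicate gives |H|^r atoms:
  Q: 202^2 = 40804
Total ground atoms: 40804.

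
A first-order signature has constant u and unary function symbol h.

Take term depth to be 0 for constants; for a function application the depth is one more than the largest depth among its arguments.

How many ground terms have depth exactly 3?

1

Let N_k count ground terms of depth at most k. Each non-constant term of depth ≤ k is some function symbol applied to depth-≤(k−1) arguments, giving N_k = 1 + N_{k-1}.
N_0 = 1
N_1 = 1 + 1 = 2
N_2 = 1 + 2 = 3
N_3 = 1 + 3 = 4
Terms of depth exactly 3: N_3 − N_2 = 4 − 3 = 1.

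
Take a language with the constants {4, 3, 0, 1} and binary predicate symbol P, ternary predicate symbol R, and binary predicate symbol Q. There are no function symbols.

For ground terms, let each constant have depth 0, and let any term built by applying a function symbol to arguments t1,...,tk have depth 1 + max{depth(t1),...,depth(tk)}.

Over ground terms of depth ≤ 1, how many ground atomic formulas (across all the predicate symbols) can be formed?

First count ground terms of depth ≤ 1.
With no function symbols every ground term is a constant, so there are exactly 4 ground terms at every depth bound.
N_0 = 4
N_1 = 4
So |H| = 4.
A ground atom is a predicate applied to a tuple of terms from H, so the count is the sum over predicates of |H|^arity:
  P: 4^2 = 16;  R: 4^3 = 64;  Q: 4^2 = 16
Total ground atoms: 16 + 64 + 16 = 96.

96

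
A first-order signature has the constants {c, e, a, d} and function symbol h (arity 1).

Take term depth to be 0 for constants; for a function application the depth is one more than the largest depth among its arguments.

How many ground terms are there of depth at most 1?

8

Let N_k count ground terms of depth at most k. Each non-constant term of depth ≤ k is some function symbol applied to depth-≤(k−1) arguments, giving N_k = 4 + N_{k-1}.
N_0 = 4
N_1 = 4 + 4 = 8
Explicitly: c, e, a, d, h(c), h(e), h(a), h(d).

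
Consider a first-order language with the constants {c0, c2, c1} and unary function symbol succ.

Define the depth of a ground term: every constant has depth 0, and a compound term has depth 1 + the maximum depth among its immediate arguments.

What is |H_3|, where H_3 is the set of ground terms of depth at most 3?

12

Write N_k for the number of ground terms of depth ≤ k. A term of depth ≤ k is either a constant or a function symbol applied to arguments of depth ≤ k−1, so N_k = 3 + N_{k-1}.
N_0 = 3
N_1 = 3 + 3 = 6
N_2 = 3 + 6 = 9
N_3 = 3 + 9 = 12
Explicitly: c0, c2, c1, succ(c0), succ(c2), succ(c1), succ(succ(c0)), succ(succ(c2)), succ(succ(c1)), succ(succ(succ(c0))), succ(succ(succ(c2))), succ(succ(succ(c1))).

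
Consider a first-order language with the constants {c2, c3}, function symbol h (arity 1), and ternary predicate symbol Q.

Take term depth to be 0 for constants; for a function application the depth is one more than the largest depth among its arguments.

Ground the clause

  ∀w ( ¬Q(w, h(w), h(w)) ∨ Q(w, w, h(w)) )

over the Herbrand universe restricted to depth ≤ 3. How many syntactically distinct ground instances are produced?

8

Ground terms of depth ≤ 3:
  Count level by level. With function symbols h/1, the terms of depth ≤ k are the 2 constants together with each function applied to depth-≤(k−1) tuples, so N_k = 2 + N_{k-1}.
  N_0 = 2
  N_1 = 2 + 2 = 4
  N_2 = 2 + 4 = 6
  N_3 = 2 + 6 = 8
So there are 8 ground terms available for substitution.
The variable w ranges independently over the available ground terms, and distinct assignments produce distinct instances.
Number of ground instances = 8.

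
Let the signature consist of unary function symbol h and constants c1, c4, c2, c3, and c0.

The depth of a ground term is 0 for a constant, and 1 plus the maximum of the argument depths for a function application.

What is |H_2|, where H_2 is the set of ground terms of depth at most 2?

Write N_k for the number of ground terms of depth ≤ k. A term of depth ≤ k is either a constant or a function symbol applied to arguments of depth ≤ k−1, so N_k = 5 + N_{k-1}.
N_0 = 5
N_1 = 5 + 5 = 10
N_2 = 5 + 10 = 15

15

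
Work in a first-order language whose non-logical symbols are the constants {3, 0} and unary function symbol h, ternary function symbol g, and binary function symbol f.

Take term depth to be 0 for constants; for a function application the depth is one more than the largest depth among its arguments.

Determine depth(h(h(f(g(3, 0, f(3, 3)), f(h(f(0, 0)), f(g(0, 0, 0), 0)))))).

6

depth(f(3, 3)) = 1 + max(0, 0) = 1
depth(g(3, 0, f(3, 3))) = 1 + max(0, 0, 1) = 2
depth(f(0, 0)) = 1 + max(0, 0) = 1
depth(h(f(0, 0))) = 1 + depth(f(0, 0)) = 1 + 1 = 2
depth(g(0, 0, 0)) = 1 + max(0, 0, 0) = 1
depth(f(g(0, 0, 0), 0)) = 1 + max(1, 0) = 2
depth(f(h(f(0, 0)), f(g(0, 0, 0), 0))) = 1 + max(2, 2) = 3
depth(f(g(3, 0, f(3, 3)), f(h(f(0, 0)), f(g(0, 0, 0), 0)))) = 1 + max(2, 3) = 4
depth(h(f(g(3, 0, f(3, 3)), f(h(f(0, 0)), f(g(0, 0, 0), 0))))) = 1 + depth(f(g(3, 0, f(3, 3)), f(h(f(0, 0)), f(g(0, 0, 0), 0)))) = 1 + 4 = 5
depth(h(h(f(g(3, 0, f(3, 3)), f(h(f(0, 0)), f(g(0, 0, 0), 0)))))) = 1 + depth(h(f(g(3, 0, f(3, 3)), f(h(f(0, 0)), f(g(0, 0, 0), 0))))) = 1 + 5 = 6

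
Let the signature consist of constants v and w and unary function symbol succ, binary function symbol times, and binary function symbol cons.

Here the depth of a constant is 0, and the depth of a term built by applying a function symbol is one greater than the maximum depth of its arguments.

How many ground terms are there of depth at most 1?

Write N_k for the number of ground terms of depth ≤ k. A term of depth ≤ k is either a constant or a function symbol applied to arguments of depth ≤ k−1, so N_k = 2 + N_{k-1} + N_{k-1}^2 + N_{k-1}^2.
N_0 = 2
N_1 = 2 + 2 + 2^2 + 2^2 = 12
Explicitly: v, w, succ(v), succ(w), times(v, v), times(v, w), times(w, v), times(w, w), cons(v, v), cons(v, w), cons(w, v), cons(w, w).

12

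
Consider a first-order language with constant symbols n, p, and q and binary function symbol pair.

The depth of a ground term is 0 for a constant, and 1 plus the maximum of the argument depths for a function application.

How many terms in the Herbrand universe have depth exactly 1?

9

Let N_k count ground terms of depth at most k. Each non-constant term of depth ≤ k is some function symbol applied to depth-≤(k−1) arguments, giving N_k = 3 + N_{k-1}^2.
N_0 = 3
N_1 = 3 + 3^2 = 12
Terms of depth exactly 1: N_1 − N_0 = 12 − 3 = 9.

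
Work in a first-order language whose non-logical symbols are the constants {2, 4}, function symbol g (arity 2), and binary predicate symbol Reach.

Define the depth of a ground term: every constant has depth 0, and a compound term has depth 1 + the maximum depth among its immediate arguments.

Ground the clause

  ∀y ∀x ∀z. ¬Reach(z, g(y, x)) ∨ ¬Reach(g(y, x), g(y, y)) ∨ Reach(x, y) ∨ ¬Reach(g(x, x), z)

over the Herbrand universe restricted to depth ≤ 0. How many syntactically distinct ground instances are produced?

Ground terms of depth ≤ 0:
  Let N_k = |{terms of depth ≤ k}|. Then N_0 = 2 and N_k = 2 + N_{k-1}^2 for k ≥ 1 (one summand per function symbol, arity giving the exponent).
  N_0 = 2
So there are 2 ground terms available for substitution.
Each of y, x, z ranges independently over the available ground terms, and distinct assignments produce distinct instances.
Number of ground instances = 2^3 = 8.

8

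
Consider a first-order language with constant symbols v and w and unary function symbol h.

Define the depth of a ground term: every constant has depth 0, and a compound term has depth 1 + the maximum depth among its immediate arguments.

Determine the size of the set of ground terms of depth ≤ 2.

If N_k denotes the number of depth-≤k ground terms, the 2 constants give N_0 = 2, and each function symbol of arity r contributes N_{k-1}^r new terms at level k: N_k = 2 + N_{k-1}.
N_0 = 2
N_1 = 2 + 2 = 4
N_2 = 2 + 4 = 6
Explicitly: v, w, h(v), h(w), h(h(v)), h(h(w)).

6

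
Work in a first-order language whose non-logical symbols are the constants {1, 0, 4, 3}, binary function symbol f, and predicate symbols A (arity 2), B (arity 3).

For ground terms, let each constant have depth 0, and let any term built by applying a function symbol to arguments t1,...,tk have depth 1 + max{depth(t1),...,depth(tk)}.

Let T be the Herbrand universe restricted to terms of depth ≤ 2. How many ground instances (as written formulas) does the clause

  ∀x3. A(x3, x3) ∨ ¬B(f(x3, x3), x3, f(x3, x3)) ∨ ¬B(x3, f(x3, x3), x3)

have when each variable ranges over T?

404

Ground terms of depth ≤ 2:
  Let N_k count ground terms of depth at most k. Each non-constant term of depth ≤ k is some function symbol applied to depth-≤(k−1) arguments, giving N_k = 4 + N_{k-1}^2.
  N_0 = 4
  N_1 = 4 + 4^2 = 20
  N_2 = 4 + 20^2 = 404
So there are 404 ground terms available for substitution.
The variable x3 ranges independently over the available ground terms, and distinct assignments produce distinct instances.
Number of ground instances = 404.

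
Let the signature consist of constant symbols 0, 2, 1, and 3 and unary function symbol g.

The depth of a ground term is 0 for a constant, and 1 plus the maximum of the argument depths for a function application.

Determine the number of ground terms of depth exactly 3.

Count level by level. With function symbols g/1, the terms of depth ≤ k are the 4 constants together with each function applied to depth-≤(k−1) tuples, so N_k = 4 + N_{k-1}.
N_0 = 4
N_1 = 4 + 4 = 8
N_2 = 4 + 8 = 12
N_3 = 4 + 12 = 16
Terms of depth exactly 3: N_3 − N_2 = 16 − 12 = 4.

4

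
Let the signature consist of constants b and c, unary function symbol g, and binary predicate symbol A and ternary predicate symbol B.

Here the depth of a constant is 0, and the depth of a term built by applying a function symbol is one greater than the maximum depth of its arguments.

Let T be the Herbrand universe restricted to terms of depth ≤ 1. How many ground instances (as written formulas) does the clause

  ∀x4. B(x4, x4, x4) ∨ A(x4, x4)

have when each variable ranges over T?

Ground terms of depth ≤ 1:
  Let N_k count ground terms of depth at most k. Each non-constant term of depth ≤ k is some function symbol applied to depth-≤(k−1) arguments, giving N_k = 2 + N_{k-1}.
  N_0 = 2
  N_1 = 2 + 2 = 4
  Explicitly: b, c, g(b), g(c).
So there are 4 ground terms available for substitution.
The variable x4 ranges independently over the available ground terms, and distinct assignments produce distinct instances.
Number of ground instances = 4.

4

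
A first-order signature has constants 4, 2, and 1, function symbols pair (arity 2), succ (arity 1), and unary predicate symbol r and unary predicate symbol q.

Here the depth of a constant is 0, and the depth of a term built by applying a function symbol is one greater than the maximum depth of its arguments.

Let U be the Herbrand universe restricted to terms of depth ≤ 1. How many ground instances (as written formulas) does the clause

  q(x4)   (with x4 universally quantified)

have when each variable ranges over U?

Ground terms of depth ≤ 1:
  Let N_k count ground terms of depth at most k. Each non-constant term of depth ≤ k is some function symbol applied to depth-≤(k−1) arguments, giving N_k = 3 + N_{k-1}^2 + N_{k-1}.
  N_0 = 3
  N_1 = 3 + 3^2 + 3 = 15
So there are 15 ground terms available for substitution.
There is 1 variable to instantiate (x4),  occurring in at least one literal, so different choices give different ground instances.
Number of ground instances = 15.

15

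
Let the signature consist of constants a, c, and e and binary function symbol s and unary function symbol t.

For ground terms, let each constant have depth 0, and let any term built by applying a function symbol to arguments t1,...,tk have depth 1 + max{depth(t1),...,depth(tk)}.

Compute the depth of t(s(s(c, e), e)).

depth(s(c, e)) = 1 + max(0, 0) = 1
depth(s(s(c, e), e)) = 1 + max(1, 0) = 2
depth(t(s(s(c, e), e))) = 1 + depth(s(s(c, e), e)) = 1 + 2 = 3

3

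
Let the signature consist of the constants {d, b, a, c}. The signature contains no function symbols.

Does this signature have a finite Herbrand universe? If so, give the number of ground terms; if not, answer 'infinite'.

There are no function symbols, so every ground term is one of the 4 constants.
The Herbrand universe is {d, b, a, c}, which is finite with 4 elements.

4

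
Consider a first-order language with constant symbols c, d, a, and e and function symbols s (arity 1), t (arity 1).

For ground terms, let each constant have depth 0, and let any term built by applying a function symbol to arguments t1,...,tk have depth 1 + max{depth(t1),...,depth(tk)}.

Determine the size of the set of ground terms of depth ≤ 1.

Let N_k count ground terms of depth at most k. Each non-constant term of depth ≤ k is some function symbol applied to depth-≤(k−1) arguments, giving N_k = 4 + N_{k-1} + N_{k-1}.
N_0 = 4
N_1 = 4 + 4 + 4 = 12
Explicitly: c, d, a, e, s(c), s(d), s(a), s(e), t(c), t(d), t(a), t(e).

12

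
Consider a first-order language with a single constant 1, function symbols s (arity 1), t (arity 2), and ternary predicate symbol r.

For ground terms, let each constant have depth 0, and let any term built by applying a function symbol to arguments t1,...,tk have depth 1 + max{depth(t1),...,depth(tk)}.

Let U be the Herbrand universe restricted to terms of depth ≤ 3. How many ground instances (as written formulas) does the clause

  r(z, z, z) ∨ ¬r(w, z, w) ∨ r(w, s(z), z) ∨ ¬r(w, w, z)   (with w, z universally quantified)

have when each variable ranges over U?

Ground terms of depth ≤ 3:
  Write N_k for the number of ground terms of depth ≤ k. A term of depth ≤ k is either a constant or a function symbol applied to arguments of depth ≤ k−1, so N_k = 1 + N_{k-1} + N_{k-1}^2.
  N_0 = 1
  N_1 = 1 + 1 + 1^2 = 3
  N_2 = 1 + 3 + 3^2 = 13
  N_3 = 1 + 13 + 13^2 = 183
So there are 183 ground terms available for substitution.
The clause has 2 distinct variables (w, z), each appearing in the body. In the free term algebra distinct substitutions yield syntactically distinct ground instances.
Number of ground instances = 183^2 = 33489.

33489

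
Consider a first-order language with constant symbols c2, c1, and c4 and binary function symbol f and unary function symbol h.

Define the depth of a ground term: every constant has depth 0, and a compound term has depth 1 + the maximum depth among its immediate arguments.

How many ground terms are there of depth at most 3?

59295

Let N_k count ground terms of depth at most k. Each non-constant term of depth ≤ k is some function symbol applied to depth-≤(k−1) arguments, giving N_k = 3 + N_{k-1}^2 + N_{k-1}.
N_0 = 3
N_1 = 3 + 3^2 + 3 = 15
N_2 = 3 + 15^2 + 15 = 243
N_3 = 3 + 243^2 + 243 = 59295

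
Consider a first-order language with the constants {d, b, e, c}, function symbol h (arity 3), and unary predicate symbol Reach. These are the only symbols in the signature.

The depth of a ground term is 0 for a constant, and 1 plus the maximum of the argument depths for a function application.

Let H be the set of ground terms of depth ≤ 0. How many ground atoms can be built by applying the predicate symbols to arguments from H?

First count ground terms of depth ≤ 0.
If N_k denotes the number of depth-≤k ground terms, the 4 constants give N_0 = 4, and each function symbol of arity r contributes N_{k-1}^r new terms at level k: N_k = 4 + N_{k-1}^3.
N_0 = 4
Explicitly: d, b, e, c.
So |H| = 4.
Ground atoms are formed by filling each argument slot of a predicate with a term from H, so an r-ary predicate gives |H|^r atoms:
  Reach: 4
Total ground atoms: 4.

4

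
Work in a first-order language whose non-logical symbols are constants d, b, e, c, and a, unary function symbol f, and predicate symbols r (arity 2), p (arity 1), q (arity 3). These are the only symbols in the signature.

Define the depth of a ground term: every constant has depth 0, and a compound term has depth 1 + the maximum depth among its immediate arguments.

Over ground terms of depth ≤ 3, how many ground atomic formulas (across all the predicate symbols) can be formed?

8420

First count ground terms of depth ≤ 3.
If N_k denotes the number of depth-≤k ground terms, the 5 constants give N_0 = 5, and each function symbol of arity r contributes N_{k-1}^r new terms at level k: N_k = 5 + N_{k-1}.
N_0 = 5
N_1 = 5 + 5 = 10
N_2 = 5 + 10 = 15
N_3 = 5 + 15 = 20
So |H| = 20.
Ground atoms are formed by filling each argument slot of a predicate with a term from H, so an r-ary predicate gives |H|^r atoms:
  r: 20^2 = 400;  p: 20;  q: 20^3 = 8000
Total ground atoms: 400 + 20 + 8000 = 8420.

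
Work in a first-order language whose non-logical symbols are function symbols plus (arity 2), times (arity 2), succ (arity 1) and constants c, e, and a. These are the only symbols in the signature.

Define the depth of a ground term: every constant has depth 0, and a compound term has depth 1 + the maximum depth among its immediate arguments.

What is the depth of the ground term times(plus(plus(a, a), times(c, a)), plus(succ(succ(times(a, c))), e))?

5

depth(plus(a, a)) = 1 + max(0, 0) = 1
depth(times(c, a)) = 1 + max(0, 0) = 1
depth(plus(plus(a, a), times(c, a))) = 1 + max(1, 1) = 2
depth(times(a, c)) = 1 + max(0, 0) = 1
depth(succ(times(a, c))) = 1 + depth(times(a, c)) = 1 + 1 = 2
depth(succ(succ(times(a, c)))) = 1 + depth(succ(times(a, c))) = 1 + 2 = 3
depth(plus(succ(succ(times(a, c))), e)) = 1 + max(3, 0) = 4
depth(times(plus(plus(a, a), times(c, a)), plus(succ(succ(times(a, c))), e))) = 1 + max(2, 4) = 5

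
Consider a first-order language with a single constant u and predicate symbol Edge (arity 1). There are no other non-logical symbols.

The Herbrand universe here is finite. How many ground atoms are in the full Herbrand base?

With no function symbols, the Herbrand universe is just the 1 constant.
Ground atoms per predicate: Edge: 1.
Herbrand base size = 1 = 1.

1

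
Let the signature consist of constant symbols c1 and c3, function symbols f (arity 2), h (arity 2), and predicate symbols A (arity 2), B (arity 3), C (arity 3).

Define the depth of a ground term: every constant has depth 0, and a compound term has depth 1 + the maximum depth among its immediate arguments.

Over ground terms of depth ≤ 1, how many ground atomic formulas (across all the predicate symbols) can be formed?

First count ground terms of depth ≤ 1.
Write N_k for the number of ground terms of depth ≤ k. A term of depth ≤ k is either a constant or a function symbol applied to arguments of depth ≤ k−1, so N_k = 2 + N_{k-1}^2 + N_{k-1}^2.
N_0 = 2
N_1 = 2 + 2^2 + 2^2 = 10
So |H| = 10.
Each predicate of arity r yields |H|^r ground atoms (one per choice of an r-tuple from H):
  A: 10^2 = 100;  B: 10^3 = 1000;  C: 10^3 = 1000
Total ground atoms: 100 + 1000 + 1000 = 2100.

2100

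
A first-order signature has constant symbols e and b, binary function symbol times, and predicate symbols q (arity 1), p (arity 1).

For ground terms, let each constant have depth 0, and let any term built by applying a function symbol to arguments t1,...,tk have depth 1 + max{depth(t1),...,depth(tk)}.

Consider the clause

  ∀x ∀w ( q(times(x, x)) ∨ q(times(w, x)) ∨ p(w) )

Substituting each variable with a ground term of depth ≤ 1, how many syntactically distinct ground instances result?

36

Ground terms of depth ≤ 1:
  If N_k denotes the number of depth-≤k ground terms, the 2 constants give N_0 = 2, and each function symbol of arity r contributes N_{k-1}^r new terms at level k: N_k = 2 + N_{k-1}^2.
  N_0 = 2
  N_1 = 2 + 2^2 = 6
So there are 6 ground terms available for substitution.
Each of x, w ranges independently over the available ground terms, and distinct assignments produce distinct instances.
Number of ground instances = 6^2 = 36.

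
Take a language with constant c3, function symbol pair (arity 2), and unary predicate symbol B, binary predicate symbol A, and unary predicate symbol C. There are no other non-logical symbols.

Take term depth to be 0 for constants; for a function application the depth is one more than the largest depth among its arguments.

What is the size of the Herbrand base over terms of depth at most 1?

First count ground terms of depth ≤ 1.
Count level by level. With function symbols pair/2, the terms of depth ≤ k are the 1 constant together with each function applied to depth-≤(k−1) tuples, so N_k = 1 + N_{k-1}^2.
N_0 = 1
N_1 = 1 + 1^2 = 2
So |H| = 2.
For each predicate symbol, the number of ground atoms is |H| raised to its arity; summing:
  B: 2;  A: 2^2 = 4;  C: 2
Total ground atoms: 2 + 4 + 2 = 8.

8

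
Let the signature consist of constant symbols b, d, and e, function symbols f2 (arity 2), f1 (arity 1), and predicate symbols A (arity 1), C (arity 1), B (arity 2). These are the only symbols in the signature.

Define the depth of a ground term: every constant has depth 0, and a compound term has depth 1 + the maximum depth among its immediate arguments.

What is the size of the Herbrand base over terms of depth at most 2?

First count ground terms of depth ≤ 2.
Let N_k = |{terms of depth ≤ k}|. Then N_0 = 3 and N_k = 3 + N_{k-1}^2 + N_{k-1} for k ≥ 1 (one summand per function symbol, arity giving the exponent).
N_0 = 3
N_1 = 3 + 3^2 + 3 = 15
N_2 = 3 + 15^2 + 15 = 243
So |H| = 243.
Each predicate of arity r yields |H|^r ground atoms (one per choice of an r-tuple from H):
  A: 243;  C: 243;  B: 243^2 = 59049
Total ground atoms: 243 + 243 + 59049 = 59535.

59535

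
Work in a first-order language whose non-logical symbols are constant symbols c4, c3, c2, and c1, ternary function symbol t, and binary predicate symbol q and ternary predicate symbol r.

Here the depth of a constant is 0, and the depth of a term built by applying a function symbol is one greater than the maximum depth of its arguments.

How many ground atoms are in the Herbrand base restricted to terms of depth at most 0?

80

First count ground terms of depth ≤ 0.
Let N_k = |{terms of depth ≤ k}|. Then N_0 = 4 and N_k = 4 + N_{k-1}^3 for k ≥ 1 (one summand per function symbol, arity giving the exponent).
N_0 = 4
Explicitly: c4, c3, c2, c1.
So |H| = 4.
Each predicate of arity r yields |H|^r ground atoms (one per choice of an r-tuple from H):
  q: 4^2 = 16;  r: 4^3 = 64
Total ground atoms: 16 + 64 = 80.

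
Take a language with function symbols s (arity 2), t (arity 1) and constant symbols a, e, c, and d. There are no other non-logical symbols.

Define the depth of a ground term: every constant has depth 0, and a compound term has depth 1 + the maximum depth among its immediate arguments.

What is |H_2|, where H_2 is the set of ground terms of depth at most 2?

604

Write N_k for the number of ground terms of depth ≤ k. A term of depth ≤ k is either a constant or a function symbol applied to arguments of depth ≤ k−1, so N_k = 4 + N_{k-1}^2 + N_{k-1}.
N_0 = 4
N_1 = 4 + 4^2 + 4 = 24
N_2 = 4 + 24^2 + 24 = 604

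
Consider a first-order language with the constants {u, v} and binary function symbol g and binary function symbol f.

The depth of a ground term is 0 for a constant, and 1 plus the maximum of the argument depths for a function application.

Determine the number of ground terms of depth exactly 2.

Let N_k count ground terms of depth at most k. Each non-constant term of depth ≤ k is some function symbol applied to depth-≤(k−1) arguments, giving N_k = 2 + N_{k-1}^2 + N_{k-1}^2.
N_0 = 2
N_1 = 2 + 2^2 + 2^2 = 10
N_2 = 2 + 10^2 + 10^2 = 202
Terms of depth exactly 2: N_2 − N_1 = 202 − 10 = 192.

192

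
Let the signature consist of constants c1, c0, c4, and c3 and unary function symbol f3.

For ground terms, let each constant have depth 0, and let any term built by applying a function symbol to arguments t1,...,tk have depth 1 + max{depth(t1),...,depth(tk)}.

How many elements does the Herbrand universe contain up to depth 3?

16

If N_k denotes the number of depth-≤k ground terms, the 4 constants give N_0 = 4, and each function symbol of arity r contributes N_{k-1}^r new terms at level k: N_k = 4 + N_{k-1}.
N_0 = 4
N_1 = 4 + 4 = 8
N_2 = 4 + 8 = 12
N_3 = 4 + 12 = 16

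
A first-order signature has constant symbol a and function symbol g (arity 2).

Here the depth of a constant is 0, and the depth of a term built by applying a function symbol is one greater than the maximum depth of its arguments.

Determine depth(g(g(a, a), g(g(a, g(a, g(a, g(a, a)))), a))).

depth(g(a, a)) = 1 + max(0, 0) = 1
depth(g(a, g(a, a))) = 1 + max(0, 1) = 2
depth(g(a, g(a, g(a, a)))) = 1 + max(0, 2) = 3
depth(g(a, g(a, g(a, g(a, a))))) = 1 + max(0, 3) = 4
depth(g(g(a, g(a, g(a, g(a, a)))), a)) = 1 + max(4, 0) = 5
depth(g(g(a, a), g(g(a, g(a, g(a, g(a, a)))), a))) = 1 + max(1, 5) = 6

6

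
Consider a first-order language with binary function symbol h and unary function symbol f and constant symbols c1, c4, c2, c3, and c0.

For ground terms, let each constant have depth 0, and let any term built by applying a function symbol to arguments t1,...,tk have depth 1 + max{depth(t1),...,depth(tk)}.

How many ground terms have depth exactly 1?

Let N_k = |{terms of depth ≤ k}|. Then N_0 = 5 and N_k = 5 + N_{k-1}^2 + N_{k-1} for k ≥ 1 (one summand per function symbol, arity giving the exponent).
N_0 = 5
N_1 = 5 + 5^2 + 5 = 35
Terms of depth exactly 1: N_1 − N_0 = 35 − 5 = 30.

30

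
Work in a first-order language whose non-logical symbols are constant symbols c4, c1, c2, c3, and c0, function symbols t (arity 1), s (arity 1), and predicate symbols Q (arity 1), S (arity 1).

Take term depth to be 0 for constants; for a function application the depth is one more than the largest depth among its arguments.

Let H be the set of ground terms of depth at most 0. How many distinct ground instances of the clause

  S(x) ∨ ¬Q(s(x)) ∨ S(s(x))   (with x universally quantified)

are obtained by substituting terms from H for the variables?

5

Ground terms of depth ≤ 0:
  Let N_k count ground terms of depth at most k. Each non-constant term of depth ≤ k is some function symbol applied to depth-≤(k−1) arguments, giving N_k = 5 + N_{k-1} + N_{k-1}.
  N_0 = 5
So there are 5 ground terms available for substitution.
The variable x ranges independently over the available ground terms, and distinct assignments produce distinct instances.
Number of ground instances = 5.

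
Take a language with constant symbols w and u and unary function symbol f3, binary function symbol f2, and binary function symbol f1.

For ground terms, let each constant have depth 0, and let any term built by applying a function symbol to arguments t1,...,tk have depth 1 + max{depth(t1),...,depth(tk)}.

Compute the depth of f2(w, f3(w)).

depth(f3(w)) = 1 + depth(w) = 1 + 0 = 1
depth(f2(w, f3(w))) = 1 + max(0, 1) = 2

2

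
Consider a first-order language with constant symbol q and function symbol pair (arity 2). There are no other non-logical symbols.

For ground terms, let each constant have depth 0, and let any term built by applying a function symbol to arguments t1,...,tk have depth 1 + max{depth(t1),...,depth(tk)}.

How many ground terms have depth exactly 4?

Write N_k for the number of ground terms of depth ≤ k. A term of depth ≤ k is either a constant or a function symbol applied to arguments of depth ≤ k−1, so N_k = 1 + N_{k-1}^2.
N_0 = 1
N_1 = 1 + 1^2 = 2
N_2 = 1 + 2^2 = 5
N_3 = 1 + 5^2 = 26
N_4 = 1 + 26^2 = 677
Terms of depth exactly 4: N_4 − N_3 = 677 − 26 = 651.

651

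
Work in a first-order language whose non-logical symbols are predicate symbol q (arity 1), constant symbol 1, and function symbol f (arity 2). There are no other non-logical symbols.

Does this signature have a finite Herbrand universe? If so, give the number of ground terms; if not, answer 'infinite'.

infinite

The signature has at least one function symbol (f, arity 2) and at least one constant (1).
Iterating f gives infinitely many distinct ground terms: 1, f(1, 1), f(f(1, 1), f(1, 1)), ...
So the Herbrand universe is infinite.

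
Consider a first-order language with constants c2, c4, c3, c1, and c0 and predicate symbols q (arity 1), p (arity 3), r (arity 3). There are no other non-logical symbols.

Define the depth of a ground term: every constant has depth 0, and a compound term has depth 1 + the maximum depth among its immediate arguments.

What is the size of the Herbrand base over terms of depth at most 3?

255

First count ground terms of depth ≤ 3.
With no function symbols every ground term is a constant, so there are exactly 5 ground terms at every depth bound.
N_0 = 5
N_1 = 5
N_2 = 5
N_3 = 5
Explicitly: c2, c4, c3, c1, c0.
So |H| = 5.
Each predicate of arity r yields |H|^r ground atoms (one per choice of an r-tuple from H):
  q: 5;  p: 5^3 = 125;  r: 5^3 = 125
Total ground atoms: 5 + 125 + 125 = 255.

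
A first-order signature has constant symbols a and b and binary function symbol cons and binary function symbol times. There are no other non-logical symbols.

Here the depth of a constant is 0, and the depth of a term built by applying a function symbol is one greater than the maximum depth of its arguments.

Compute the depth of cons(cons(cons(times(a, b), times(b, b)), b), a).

depth(times(a, b)) = 1 + max(0, 0) = 1
depth(times(b, b)) = 1 + max(0, 0) = 1
depth(cons(times(a, b), times(b, b))) = 1 + max(1, 1) = 2
depth(cons(cons(times(a, b), times(b, b)), b)) = 1 + max(2, 0) = 3
depth(cons(cons(cons(times(a, b), times(b, b)), b), a)) = 1 + max(3, 0) = 4

4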